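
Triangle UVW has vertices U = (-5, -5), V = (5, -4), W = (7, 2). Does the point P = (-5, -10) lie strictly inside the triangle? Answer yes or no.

Barycentric coordinates of P: (24/29, 30/29, -25/29).
The three coordinates are positive, positive, negative; a point is interior exactly when all three are positive.

no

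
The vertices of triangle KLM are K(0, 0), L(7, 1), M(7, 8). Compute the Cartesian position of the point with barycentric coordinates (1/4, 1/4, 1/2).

(21/4, 17/4)

N = (1/4)·K + (1/4)·L + (1/2)·M.
x-coordinate: (1/4)·0 + (1/4)·7 + (1/2)·7 = 21/4.
y-coordinate: (1/4)·0 + (1/4)·1 + (1/2)·8 = 17/4.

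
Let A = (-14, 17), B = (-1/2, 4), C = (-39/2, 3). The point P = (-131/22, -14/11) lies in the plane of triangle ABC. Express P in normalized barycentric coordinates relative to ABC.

Signed area of the reference triangle: [ABC] = ½·((-14)·(4−3) + (-1/2)·(3−17) + (-39/2)·(17−4)) = ½·(-14 + 7 − 507/2) = -521/4.
[PBC] = ½·((-131/22)·(4−3) + (-1/2)·(3−(-14/11)) + (-39/2)·(-14/11−4)) = ½·(-131/22 − 47/22 + 1131/11) = 521/11, so the A-coordinate is (521/11)/(-521/4) = -4/11.
[APC] = ½·((-14)·(-14/11−3) + (-131/22)·(3−17) + (-39/2)·(17−(-14/11))) = ½·(658/11 + 917/11 − 7839/22) = -4689/44, so the B-coordinate is 9/11.
[ABP] = ½·((-14)·(4−(-14/11)) + (-1/2)·(-14/11−17) + (-131/22)·(17−4)) = ½·(-812/11 + 201/22 − 1703/22) = -1563/22, so the C-coordinate is 6/11.

(-4/11, 9/11, 6/11)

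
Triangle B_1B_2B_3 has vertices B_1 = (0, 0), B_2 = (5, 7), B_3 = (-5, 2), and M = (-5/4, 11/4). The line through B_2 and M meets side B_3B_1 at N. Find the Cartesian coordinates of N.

(-10/3, 4/3)

Barycentric coordinates of M with respect to B_1B_2B_3: (1/4, 1/4, 1/2).
On side B_3B_1 the B_2-coordinate is zero; dropping M's B_2-weight 1/4 and renormalizing the remaining 1/2 : 1/4 gives weights 2/3, 1/3 on B_3, B_1.
N = (2/3)·(-5, 2) + (1/3)·(0, 0) = (-10/3, 4/3).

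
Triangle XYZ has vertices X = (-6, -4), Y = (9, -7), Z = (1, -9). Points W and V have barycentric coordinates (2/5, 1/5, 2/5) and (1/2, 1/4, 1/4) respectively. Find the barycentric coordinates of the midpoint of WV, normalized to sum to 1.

Since both coordinate triples sum to 1, the midpoint's barycentrics are the componentwise average.
(2/5+1/2)/2 = 9/20; similarly 9/40 and 13/40.

(9/20, 9/40, 13/40)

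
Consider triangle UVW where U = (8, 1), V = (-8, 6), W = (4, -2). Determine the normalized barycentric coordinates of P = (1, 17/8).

(3/8, 3/8, 1/4)

Signed area of the reference triangle: [UVW] = ½·(8·(6−(-2)) + (-8)·(-2−1) + 4·(1−6)) = ½·(64 + 24 − 20) = 34.
[PVW] = ½·(1·(6−(-2)) + (-8)·(-2−(17/8)) + 4·(17/8−6)) = ½·(8 + 33 − 31/2) = 51/4, so the U-coordinate is (51/4)/34 = 3/8.
[UPW] = ½·(8·(17/8−(-2)) + 1·(-2−1) + 4·(1−(17/8))) = ½·(33 − 3 − 9/2) = 51/4, so the V-coordinate is 3/8.
[UVP] = ½·(8·(6−(17/8)) + (-8)·(17/8−1) + 1·(1−6)) = ½·(31 − 9 − 5) = 17/2, so the W-coordinate is 1/4.
Check: 3/8 + 3/8 + 1/4 = 1.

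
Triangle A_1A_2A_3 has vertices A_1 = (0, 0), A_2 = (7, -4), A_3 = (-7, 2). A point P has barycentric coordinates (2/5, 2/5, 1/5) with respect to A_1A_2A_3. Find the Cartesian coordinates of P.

(7/5, -6/5)

P = (2/5)·A_1 + (2/5)·A_2 + (1/5)·A_3.
x-coordinate: (2/5)·0 + (2/5)·7 + (1/5)·(-7) = 7/5.
y-coordinate: (2/5)·0 + (2/5)·(-4) + (1/5)·2 = -6/5.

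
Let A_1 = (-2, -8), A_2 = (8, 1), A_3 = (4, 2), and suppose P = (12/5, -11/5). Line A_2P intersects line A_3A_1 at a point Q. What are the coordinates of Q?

Barycentric coordinates of P with respect to A_1A_2A_3: (2/5, 1/5, 2/5).
On side A_3A_1 the A_2-coordinate is zero; dropping P's A_2-weight 1/5 and renormalizing the remaining 2/5 : 2/5 gives weights 1/2, 1/2 on A_3, A_1.
Q = (1/2)·(4, 2) + (1/2)·(-2, -8) = (1, -3).

(1, -3)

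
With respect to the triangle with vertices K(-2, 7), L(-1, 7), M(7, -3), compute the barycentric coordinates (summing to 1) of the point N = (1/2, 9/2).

(1/2, 1/4, 1/4)

Signed area of the reference triangle: [KLM] = ½·((-2)·(7−(-3)) + (-1)·(-3−7) + 7·(7−7)) = ½·(-20 + 10 + 0) = -5.
[NLM] = ½·((1/2)·(7−(-3)) + (-1)·(-3−(9/2)) + 7·(9/2−7)) = ½·(5 + 15/2 − 35/2) = -5/2, so the K-coordinate is (-5/2)/(-5) = 1/2.
[KNM] = ½·((-2)·(9/2−(-3)) + (1/2)·(-3−7) + 7·(7−(9/2))) = ½·(-15 − 5 + 35/2) = -5/4, so the L-coordinate is 1/4.
[KLN] = ½·((-2)·(7−(9/2)) + (-1)·(9/2−7) + (1/2)·(7−7)) = ½·(-5 + 5/2 + 0) = -5/4, so the M-coordinate is 1/4.
Check: 1/2 + 1/4 + 1/4 = 1.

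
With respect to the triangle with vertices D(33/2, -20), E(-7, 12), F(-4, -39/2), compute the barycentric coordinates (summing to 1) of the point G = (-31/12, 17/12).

Signed area of the reference triangle: [DEF] = ½·((33/2)·(12−(-39/2)) + (-7)·(-39/2−(-20)) + (-4)·(-20−12)) = ½·(2079/4 − 7/2 + 128) = 2577/8.
[GEF] = ½·((-31/12)·(12−(-39/2)) + (-7)·(-39/2−(17/12)) + (-4)·(17/12−12)) = ½·(-651/8 + 1757/12 + 127/3) = 859/16, so the D-coordinate is (859/16)/(2577/8) = 1/6.
[DGF] = ½·((33/2)·(17/12−(-39/2)) + (-31/12)·(-39/2−(-20)) + (-4)·(-20−(17/12))) = ½·(2761/8 − 31/24 + 257/3) = 859/4, so the E-coordinate is 2/3.
[DEG] = ½·((33/2)·(12−(17/12)) + (-7)·(17/12−(-20)) + (-31/12)·(-20−12)) = ½·(1397/8 − 1799/12 + 248/3) = 859/16, so the F-coordinate is 1/6.

(1/6, 2/3, 1/6)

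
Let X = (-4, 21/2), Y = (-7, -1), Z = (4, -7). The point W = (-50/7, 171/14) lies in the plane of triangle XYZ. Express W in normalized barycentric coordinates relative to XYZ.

(1, 2/7, -2/7)

Signed area of the reference triangle: [XYZ] = ½·((-4)·(-1−(-7)) + (-7)·(-7−(21/2)) + 4·(21/2−(-1))) = ½·(-24 + 245/2 + 46) = 289/4.
[WYZ] = ½·((-50/7)·(-1−(-7)) + (-7)·(-7−(171/14)) + 4·(171/14−(-1))) = ½·(-300/7 + 269/2 + 370/7) = 289/4, so the X-coordinate is (289/4)/(289/4) = 1.
[XWZ] = ½·((-4)·(171/14−(-7)) + (-50/7)·(-7−(21/2)) + 4·(21/2−(171/14))) = ½·(-538/7 + 125 − 48/7) = 289/14, so the Y-coordinate is 2/7.
[XYW] = ½·((-4)·(-1−(171/14)) + (-7)·(171/14−(21/2)) + (-50/7)·(21/2−(-1))) = ½·(370/7 − 12 − 575/7) = -289/14, so the Z-coordinate is -2/7.
Check: 1 + 2/7 − 2/7 = 1.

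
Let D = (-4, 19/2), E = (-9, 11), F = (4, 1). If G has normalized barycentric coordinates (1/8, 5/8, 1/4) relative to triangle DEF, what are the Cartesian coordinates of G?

G = (1/8)·D + (5/8)·E + (1/4)·F.
x-coordinate: (1/8)·(-4) + (5/8)·(-9) + (1/4)·4 = -41/8.
y-coordinate: (1/8)·(19/2) + (5/8)·11 + (1/4)·1 = 133/16.

(-41/8, 133/16)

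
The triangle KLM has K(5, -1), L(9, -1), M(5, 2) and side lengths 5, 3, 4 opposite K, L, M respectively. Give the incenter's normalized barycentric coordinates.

(5/12, 1/4, 1/3)

The incenter has barycentric coordinates proportional to the opposite side lengths: (5 : 3 : 4).
Normalizing by 5+3+4 = 12 gives (5/12, 1/4, 1/3).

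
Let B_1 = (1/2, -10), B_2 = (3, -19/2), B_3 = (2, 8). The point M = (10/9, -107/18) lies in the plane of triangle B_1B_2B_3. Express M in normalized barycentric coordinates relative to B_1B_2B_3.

Signed area of the reference triangle: [B_1B_2B_3] = ½·((1/2)·(-19/2−8) + 3·(8−(-10)) + 2·(-10−(-19/2))) = ½·(-35/4 + 54 − 1) = 177/8.
[MB_2B_3] = ½·((10/9)·(-19/2−8) + 3·(8−(-107/18)) + 2·(-107/18−(-19/2))) = ½·(-175/9 + 251/6 + 64/9) = 59/4, so the B_1-coordinate is (59/4)/(177/8) = 2/3.
[B_1MB_3] = ½·((1/2)·(-107/18−8) + (10/9)·(8−(-10)) + 2·(-10−(-107/18))) = ½·(-251/36 + 20 − 73/9) = 59/24, so the B_2-coordinate is 1/9.
[B_1B_2M] = ½·((1/2)·(-19/2−(-107/18)) + 3·(-107/18−(-10)) + (10/9)·(-10−(-19/2))) = ½·(-16/9 + 73/6 − 5/9) = 59/12, so the B_3-coordinate is 2/9.

(2/3, 1/9, 2/9)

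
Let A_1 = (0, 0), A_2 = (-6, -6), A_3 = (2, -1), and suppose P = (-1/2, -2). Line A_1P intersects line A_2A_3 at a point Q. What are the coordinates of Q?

(-2/3, -8/3)

Barycentric coordinates of P with respect to A_1A_2A_3: (1/4, 1/4, 1/2).
On side A_2A_3 the A_1-coordinate is zero; dropping P's A_1-weight 1/4 and renormalizing the remaining 1/4 : 1/2 gives weights 1/3, 2/3 on A_2, A_3.
Q = (1/3)·(-6, -6) + (2/3)·(2, -1) = (-2/3, -8/3).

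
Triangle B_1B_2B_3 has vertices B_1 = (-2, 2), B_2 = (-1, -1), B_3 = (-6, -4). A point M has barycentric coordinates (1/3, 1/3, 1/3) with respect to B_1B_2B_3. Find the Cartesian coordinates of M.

(-3, -1)

M = (1/3)·B_1 + (1/3)·B_2 + (1/3)·B_3.
x-coordinate: (1/3)·(-2) + (1/3)·(-1) + (1/3)·(-6) = -3.
y-coordinate: (1/3)·2 + (1/3)·(-1) + (1/3)·(-4) = -1.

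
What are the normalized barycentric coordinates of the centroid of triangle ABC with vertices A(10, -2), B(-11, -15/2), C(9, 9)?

(1/3, 1/3, 1/3)

The centroid is the average of the vertices, so each weight is 1/3.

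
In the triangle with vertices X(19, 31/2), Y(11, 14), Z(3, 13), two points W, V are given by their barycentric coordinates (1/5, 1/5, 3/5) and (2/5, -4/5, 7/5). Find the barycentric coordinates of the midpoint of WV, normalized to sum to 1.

(3/10, -3/10, 1)

Since both coordinate triples sum to 1, the midpoint's barycentrics are the componentwise average.
(1/5+2/5)/2 = 3/10; similarly -3/10 and 1.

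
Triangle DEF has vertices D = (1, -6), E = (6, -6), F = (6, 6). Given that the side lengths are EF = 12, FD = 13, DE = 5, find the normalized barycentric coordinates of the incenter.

The incenter has barycentric coordinates proportional to the opposite side lengths: (12 : 13 : 5).
Normalizing by 12+13+5 = 30 gives (2/5, 13/30, 1/6).

(2/5, 13/30, 1/6)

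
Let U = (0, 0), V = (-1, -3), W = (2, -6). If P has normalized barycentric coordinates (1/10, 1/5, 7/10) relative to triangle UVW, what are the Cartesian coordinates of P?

(6/5, -24/5)

P = (1/10)·U + (1/5)·V + (7/10)·W.
x-coordinate: (1/10)·0 + (1/5)·(-1) + (7/10)·2 = 6/5.
y-coordinate: (1/10)·0 + (1/5)·(-3) + (7/10)·(-6) = -24/5.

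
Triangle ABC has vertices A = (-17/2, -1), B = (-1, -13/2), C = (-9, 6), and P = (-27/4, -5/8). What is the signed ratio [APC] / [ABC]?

[ABC] = ½·((-17/2)·(-13/2−6) + (-1)·(6−(-1)) + (-9)·(-1−(-13/2))) = ½·(425/4 − 7 − 99/2) = 199/8.
[APC] = ½·((-17/2)·(-5/8−6) + (-27/4)·(6−(-1)) + (-9)·(-1−(-5/8))) = ½·(901/16 − 189/4 + 27/8) = 199/32, so the ratio is (199/32)/(199/8) = 1/4.

1/4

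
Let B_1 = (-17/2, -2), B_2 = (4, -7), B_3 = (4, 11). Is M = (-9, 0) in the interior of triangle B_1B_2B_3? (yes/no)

Barycentric coordinates of M: (26/25, -7/50, 1/10).
The three coordinates are positive, negative, positive; a point is interior exactly when all three are positive.

no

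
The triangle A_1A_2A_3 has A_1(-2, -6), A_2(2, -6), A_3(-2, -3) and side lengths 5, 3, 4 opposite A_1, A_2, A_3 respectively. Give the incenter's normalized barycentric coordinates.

The incenter has barycentric coordinates proportional to the opposite side lengths: (5 : 3 : 4).
Normalizing by 5+3+4 = 12 gives (5/12, 1/4, 1/3).

(5/12, 1/4, 1/3)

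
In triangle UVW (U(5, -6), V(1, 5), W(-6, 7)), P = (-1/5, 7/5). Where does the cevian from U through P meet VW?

Barycentric coordinates of P with respect to UVW: (2/5, 1/5, 2/5).
On side VW the U-coordinate is zero; dropping P's U-weight 2/5 and renormalizing the remaining 1/5 : 2/5 gives weights 1/3, 2/3 on V, W.
Q = (1/3)·(1, 5) + (2/3)·(-6, 7) = (-11/3, 19/3).

(-11/3, 19/3)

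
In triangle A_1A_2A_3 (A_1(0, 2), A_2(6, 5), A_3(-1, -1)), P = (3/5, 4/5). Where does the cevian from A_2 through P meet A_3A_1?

(-3/4, -1/4)

Barycentric coordinates of P with respect to A_1A_2A_3: (1/5, 1/5, 3/5).
On side A_3A_1 the A_2-coordinate is zero; dropping P's A_2-weight 1/5 and renormalizing the remaining 3/5 : 1/5 gives weights 3/4, 1/4 on A_3, A_1.
Q = (3/4)·(-1, -1) + (1/4)·(0, 2) = (-3/4, -1/4).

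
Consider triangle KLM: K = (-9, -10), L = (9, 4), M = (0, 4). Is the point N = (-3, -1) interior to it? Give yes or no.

yes

Barycentric coordinates of N: (5/14, 1/42, 13/21).
The three coordinates are positive, positive, positive; a point is interior exactly when all three are positive.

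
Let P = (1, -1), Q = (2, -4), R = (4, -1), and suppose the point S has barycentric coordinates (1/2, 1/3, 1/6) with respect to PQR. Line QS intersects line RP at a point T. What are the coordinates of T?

(7/4, -1)

Line QS meets RP where the Q-coordinate vanishes; zeroing S's Q-weight and renormalizing leaves R, P-weights 1/6 : 1/2 → (1/4, 3/4).
So T = (1/4)·R + (3/4)·P = (7/4, -1).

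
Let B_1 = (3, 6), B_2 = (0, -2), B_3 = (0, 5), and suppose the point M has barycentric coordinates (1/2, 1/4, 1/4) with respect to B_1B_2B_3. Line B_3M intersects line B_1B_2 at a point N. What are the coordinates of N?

Line B_3M meets B_1B_2 where the B_3-coordinate vanishes; zeroing M's B_3-weight and renormalizing leaves B_1, B_2-weights 1/2 : 1/4 → (2/3, 1/3).
So N = (2/3)·B_1 + (1/3)·B_2 = (2, 10/3).

(2, 10/3)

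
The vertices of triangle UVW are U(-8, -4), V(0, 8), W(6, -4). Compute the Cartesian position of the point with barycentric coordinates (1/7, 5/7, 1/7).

(-2/7, 32/7)

P = (1/7)·U + (5/7)·V + (1/7)·W.
x-coordinate: (1/7)·(-8) + (5/7)·0 + (1/7)·6 = -2/7.
y-coordinate: (1/7)·(-4) + (5/7)·8 + (1/7)·(-4) = 32/7.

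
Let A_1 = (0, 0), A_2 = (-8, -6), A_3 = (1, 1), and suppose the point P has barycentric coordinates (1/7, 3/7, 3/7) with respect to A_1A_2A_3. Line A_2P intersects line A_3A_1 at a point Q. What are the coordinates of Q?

(3/4, 3/4)

Line A_2P meets A_3A_1 where the A_2-coordinate vanishes; zeroing P's A_2-weight and renormalizing leaves A_3, A_1-weights 3/7 : 1/7 → (3/4, 1/4).
So Q = (3/4)·A_3 + (1/4)·A_1 = (3/4, 3/4).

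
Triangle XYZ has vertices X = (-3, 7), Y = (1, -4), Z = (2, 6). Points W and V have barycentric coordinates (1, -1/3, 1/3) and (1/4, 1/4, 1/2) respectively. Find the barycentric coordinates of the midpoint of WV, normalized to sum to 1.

Since both coordinate triples sum to 1, the midpoint's barycentrics are the componentwise average.
(1+1/4)/2 = 5/8; similarly -1/24 and 5/12.

(5/8, -1/24, 5/12)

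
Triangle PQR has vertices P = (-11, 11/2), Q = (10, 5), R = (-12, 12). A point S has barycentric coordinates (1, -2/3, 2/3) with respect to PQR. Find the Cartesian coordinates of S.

S = 1·P + (-2/3)·Q + (2/3)·R.
x-coordinate: 1·(-11) + (-2/3)·10 + (2/3)·(-12) = -77/3.
y-coordinate: 1·(11/2) + (-2/3)·5 + (2/3)·12 = 61/6.

(-77/3, 61/6)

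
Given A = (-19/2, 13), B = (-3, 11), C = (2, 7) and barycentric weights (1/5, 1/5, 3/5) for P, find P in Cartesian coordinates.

P = (1/5)·A + (1/5)·B + (3/5)·C.
x-coordinate: (1/5)·(-19/2) + (1/5)·(-3) + (3/5)·2 = -13/10.
y-coordinate: (1/5)·13 + (1/5)·11 + (3/5)·7 = 9.

(-13/10, 9)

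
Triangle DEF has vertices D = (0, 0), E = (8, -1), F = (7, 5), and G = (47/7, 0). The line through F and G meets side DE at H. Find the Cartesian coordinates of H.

Barycentric coordinates of G with respect to DEF: (1/7, 5/7, 1/7).
On side DE the F-coordinate is zero; dropping G's F-weight 1/7 and renormalizing the remaining 1/7 : 5/7 gives weights 1/6, 5/6 on D, E.
H = (1/6)·(0, 0) + (5/6)·(8, -1) = (20/3, -5/6).

(20/3, -5/6)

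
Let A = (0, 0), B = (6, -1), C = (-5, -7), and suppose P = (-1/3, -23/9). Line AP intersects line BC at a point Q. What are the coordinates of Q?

(-3/5, -23/5)

Barycentric coordinates of P with respect to ABC: (4/9, 2/9, 1/3).
On side BC the A-coordinate is zero; dropping P's A-weight 4/9 and renormalizing the remaining 2/9 : 1/3 gives weights 2/5, 3/5 on B, C.
Q = (2/5)·(6, -1) + (3/5)·(-5, -7) = (-3/5, -23/5).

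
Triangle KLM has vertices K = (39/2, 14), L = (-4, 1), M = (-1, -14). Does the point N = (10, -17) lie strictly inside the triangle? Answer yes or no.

no

Barycentric coordinates of N: (104/261, -739/783, 1210/783).
The three coordinates are positive, negative, positive; a point is interior exactly when all three are positive.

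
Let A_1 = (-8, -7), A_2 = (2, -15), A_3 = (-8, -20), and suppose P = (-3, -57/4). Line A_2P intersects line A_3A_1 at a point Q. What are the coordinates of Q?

(-8, -27/2)

Barycentric coordinates of P with respect to A_1A_2A_3: (1/4, 1/2, 1/4).
On side A_3A_1 the A_2-coordinate is zero; dropping P's A_2-weight 1/2 and renormalizing the remaining 1/4 : 1/4 gives weights 1/2, 1/2 on A_3, A_1.
Q = (1/2)·(-8, -20) + (1/2)·(-8, -7) = (-8, -27/2).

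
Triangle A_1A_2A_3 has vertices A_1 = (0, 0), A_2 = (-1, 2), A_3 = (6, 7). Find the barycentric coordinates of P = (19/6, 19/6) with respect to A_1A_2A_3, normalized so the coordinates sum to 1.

(2/3, -1/6, 1/2)

Signed area of the reference triangle: [A_1A_2A_3] = ½·(0·(2−7) + (-1)·(7−0) + 6·(0−2)) = ½·(0 − 7 − 12) = -19/2.
[PA_2A_3] = ½·((19/6)·(2−7) + (-1)·(7−(19/6)) + 6·(19/6−2)) = ½·(-95/6 − 23/6 + 7) = -19/3, so the A_1-coordinate is (-19/3)/(-19/2) = 2/3.
[A_1PA_3] = ½·(0·(19/6−7) + (19/6)·(7−0) + 6·(0−(19/6))) = ½·(0 + 133/6 − 19) = 19/12, so the A_2-coordinate is -1/6.
[A_1A_2P] = ½·(0·(2−(19/6)) + (-1)·(19/6−0) + (19/6)·(0−2)) = ½·(0 − 19/6 − 19/3) = -19/4, so the A_3-coordinate is 1/2.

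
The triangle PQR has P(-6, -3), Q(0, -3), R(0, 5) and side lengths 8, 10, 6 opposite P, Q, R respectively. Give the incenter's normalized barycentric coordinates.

The incenter has barycentric coordinates proportional to the opposite side lengths: (8 : 10 : 6).
Normalizing by 8+10+6 = 24 gives (1/3, 5/12, 1/4).

(1/3, 5/12, 1/4)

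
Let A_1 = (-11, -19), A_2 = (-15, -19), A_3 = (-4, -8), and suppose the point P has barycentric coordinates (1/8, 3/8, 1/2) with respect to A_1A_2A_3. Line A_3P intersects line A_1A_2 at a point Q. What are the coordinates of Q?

(-14, -19)

Line A_3P meets A_1A_2 where the A_3-coordinate vanishes; zeroing P's A_3-weight and renormalizing leaves A_1, A_2-weights 1/8 : 3/8 → (1/4, 3/4).
So Q = (1/4)·A_1 + (3/4)·A_2 = (-14, -19).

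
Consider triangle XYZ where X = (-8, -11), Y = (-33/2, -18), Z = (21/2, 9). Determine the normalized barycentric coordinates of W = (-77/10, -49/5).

Signed area of the reference triangle: [XYZ] = ½·((-8)·(-18−9) + (-33/2)·(9−(-11)) + (21/2)·(-11−(-18))) = ½·(216 − 330 + 147/2) = -81/4.
[WYZ] = ½·((-77/10)·(-18−9) + (-33/2)·(9−(-49/5)) + (21/2)·(-49/5−(-18))) = ½·(2079/10 − 1551/5 + 861/10) = -81/10, so the X-coordinate is (-81/10)/(-81/4) = 2/5.
[XWZ] = ½·((-8)·(-49/5−9) + (-77/10)·(9−(-11)) + (21/2)·(-11−(-49/5))) = ½·(752/5 − 154 − 63/5) = -81/10, so the Y-coordinate is 2/5.
[XYW] = ½·((-8)·(-18−(-49/5)) + (-33/2)·(-49/5−(-11)) + (-77/10)·(-11−(-18))) = ½·(328/5 − 99/5 − 539/10) = -81/20, so the Z-coordinate is 1/5.
Check: 2/5 + 2/5 + 1/5 = 1.

(2/5, 2/5, 1/5)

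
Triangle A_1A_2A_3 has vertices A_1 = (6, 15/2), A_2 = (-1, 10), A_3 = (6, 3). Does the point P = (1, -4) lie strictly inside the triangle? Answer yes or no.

no

Barycentric coordinates of P: (-8/3, 5/7, 62/21).
The three coordinates are negative, positive, positive; a point is interior exactly when all three are positive.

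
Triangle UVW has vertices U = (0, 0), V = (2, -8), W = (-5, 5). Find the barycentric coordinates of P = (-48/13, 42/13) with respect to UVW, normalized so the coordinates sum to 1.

Signed area of the reference triangle: [UVW] = ½·(0·(-8−5) + 2·(5−0) + (-5)·(0−(-8))) = ½·(0 + 10 − 40) = -15.
[PVW] = ½·((-48/13)·(-8−5) + 2·(5−(42/13)) + (-5)·(42/13−(-8))) = ½·(48 + 46/13 − 730/13) = -30/13, so the U-coordinate is (-30/13)/(-15) = 2/13.
[UPW] = ½·(0·(42/13−5) + (-48/13)·(5−0) + (-5)·(0−(42/13))) = ½·(0 − 240/13 + 210/13) = -15/13, so the V-coordinate is 1/13.
[UVP] = ½·(0·(-8−(42/13)) + 2·(42/13−0) + (-48/13)·(0−(-8))) = ½·(0 + 84/13 − 384/13) = -150/13, so the W-coordinate is 10/13.
Check: 2/13 + 1/13 + 10/13 = 1.

(2/13, 1/13, 10/13)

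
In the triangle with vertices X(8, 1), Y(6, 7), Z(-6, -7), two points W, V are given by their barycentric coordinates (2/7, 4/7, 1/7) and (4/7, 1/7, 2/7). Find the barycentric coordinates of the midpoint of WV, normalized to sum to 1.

Since both coordinate triples sum to 1, the midpoint's barycentrics are the componentwise average.
(2/7+4/7)/2 = 3/7; similarly 5/14 and 3/14.

(3/7, 5/14, 3/14)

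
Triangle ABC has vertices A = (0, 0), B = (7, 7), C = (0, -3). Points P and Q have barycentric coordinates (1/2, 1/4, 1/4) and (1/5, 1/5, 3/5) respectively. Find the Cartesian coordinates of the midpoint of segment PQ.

(63/40, 3/10)

Barycentric coordinates of the midpoint are the average: (7/20, 9/40, 17/40).
Converting: (7/20)·A + (9/40)·B + (17/40)·C = (63/40, 3/10).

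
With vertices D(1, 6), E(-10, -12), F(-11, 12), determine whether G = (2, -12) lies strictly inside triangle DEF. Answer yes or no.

Barycentric coordinates of G: (48/47, 35/47, -36/47).
The three coordinates are positive, positive, negative; a point is interior exactly when all three are positive.

no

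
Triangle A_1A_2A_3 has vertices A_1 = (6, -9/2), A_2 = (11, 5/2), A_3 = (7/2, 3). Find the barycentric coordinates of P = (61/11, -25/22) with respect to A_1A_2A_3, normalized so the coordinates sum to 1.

Signed area of the reference triangle: [A_1A_2A_3] = ½·(6·(5/2−3) + 11·(3−(-9/2)) + (7/2)·(-9/2−(5/2))) = ½·(-3 + 165/2 − 49/2) = 55/2.
[PA_2A_3] = ½·((61/11)·(5/2−3) + 11·(3−(-25/22)) + (7/2)·(-25/22−(5/2))) = ½·(-61/22 + 91/2 − 140/11) = 15, so the A_1-coordinate is 15/(55/2) = 6/11.
[A_1PA_3] = ½·(6·(-25/22−3) + (61/11)·(3−(-9/2)) + (7/2)·(-9/2−(-25/22))) = ½·(-273/11 + 915/22 − 259/22) = 5/2, so the A_2-coordinate is 1/11.
[A_1A_2P] = ½·(6·(5/2−(-25/22)) + 11·(-25/22−(-9/2)) + (61/11)·(-9/2−(5/2))) = ½·(240/11 + 37 − 427/11) = 10, so the A_3-coordinate is 4/11.
Check: 6/11 + 1/11 + 4/11 = 1.

(6/11, 1/11, 4/11)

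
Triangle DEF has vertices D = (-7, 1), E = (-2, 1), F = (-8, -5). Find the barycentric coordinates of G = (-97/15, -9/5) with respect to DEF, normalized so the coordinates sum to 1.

(1/3, 1/5, 7/15)

Signed area of the reference triangle: [DEF] = ½·((-7)·(1−(-5)) + (-2)·(-5−1) + (-8)·(1−1)) = ½·(-42 + 12 + 0) = -15.
[GEF] = ½·((-97/15)·(1−(-5)) + (-2)·(-5−(-9/5)) + (-8)·(-9/5−1)) = ½·(-194/5 + 32/5 + 112/5) = -5, so the D-coordinate is (-5)/(-15) = 1/3.
[DGF] = ½·((-7)·(-9/5−(-5)) + (-97/15)·(-5−1) + (-8)·(1−(-9/5))) = ½·(-112/5 + 194/5 − 112/5) = -3, so the E-coordinate is 1/5.
[DEG] = ½·((-7)·(1−(-9/5)) + (-2)·(-9/5−1) + (-97/15)·(1−1)) = ½·(-98/5 + 28/5 + 0) = -7, so the F-coordinate is 7/15.
Check: 1/3 + 1/5 + 7/15 = 1.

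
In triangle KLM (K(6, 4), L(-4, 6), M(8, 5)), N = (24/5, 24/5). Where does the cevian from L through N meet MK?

Barycentric coordinates of N with respect to KLM: (2/5, 1/5, 2/5).
On side MK the L-coordinate is zero; dropping N's L-weight 1/5 and renormalizing the remaining 2/5 : 2/5 gives weights 1/2, 1/2 on M, K.
J = (1/2)·(8, 5) + (1/2)·(6, 4) = (7, 9/2).

(7, 9/2)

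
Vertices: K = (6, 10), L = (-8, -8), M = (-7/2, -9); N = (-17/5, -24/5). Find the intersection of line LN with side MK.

Barycentric coordinates of N with respect to KLM: (1/5, 2/5, 2/5).
On side MK the L-coordinate is zero; dropping N's L-weight 2/5 and renormalizing the remaining 2/5 : 1/5 gives weights 2/3, 1/3 on M, K.
J = (2/3)·(-7/2, -9) + (1/3)·(6, 10) = (-1/3, -8/3).

(-1/3, -8/3)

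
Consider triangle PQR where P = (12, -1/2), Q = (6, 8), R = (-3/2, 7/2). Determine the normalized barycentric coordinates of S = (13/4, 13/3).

(1/6, 1/3, 1/2)

Signed area of the reference triangle: [PQR] = ½·(12·(8−(7/2)) + 6·(7/2−(-1/2)) + (-3/2)·(-1/2−8)) = ½·(54 + 24 + 51/4) = 363/8.
[SQR] = ½·((13/4)·(8−(7/2)) + 6·(7/2−(13/3)) + (-3/2)·(13/3−8)) = ½·(117/8 − 5 + 11/2) = 121/16, so the P-coordinate is (121/16)/(363/8) = 1/6.
[PSR] = ½·(12·(13/3−(7/2)) + (13/4)·(7/2−(-1/2)) + (-3/2)·(-1/2−(13/3))) = ½·(10 + 13 + 29/4) = 121/8, so the Q-coordinate is 1/3.
[PQS] = ½·(12·(8−(13/3)) + 6·(13/3−(-1/2)) + (13/4)·(-1/2−8)) = ½·(44 + 29 − 221/8) = 363/16, so the R-coordinate is 1/2.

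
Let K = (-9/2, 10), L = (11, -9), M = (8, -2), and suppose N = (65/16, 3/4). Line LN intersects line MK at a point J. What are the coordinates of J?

Barycentric coordinates of N with respect to KLM: (3/8, 1/4, 3/8).
On side MK the L-coordinate is zero; dropping N's L-weight 1/4 and renormalizing the remaining 3/8 : 3/8 gives weights 1/2, 1/2 on M, K.
J = (1/2)·(8, -2) + (1/2)·(-9/2, 10) = (7/4, 4).

(7/4, 4)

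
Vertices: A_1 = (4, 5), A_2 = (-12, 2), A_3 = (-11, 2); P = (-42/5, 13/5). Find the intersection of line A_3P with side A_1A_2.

(-20/3, 3)

Barycentric coordinates of P with respect to A_1A_2A_3: (1/5, 2/5, 2/5).
On side A_1A_2 the A_3-coordinate is zero; dropping P's A_3-weight 2/5 and renormalizing the remaining 1/5 : 2/5 gives weights 1/3, 2/3 on A_1, A_2.
Q = (1/3)·(4, 5) + (2/3)·(-12, 2) = (-20/3, 3).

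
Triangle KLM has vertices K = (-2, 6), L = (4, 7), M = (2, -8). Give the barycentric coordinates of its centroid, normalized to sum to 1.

(1/3, 1/3, 1/3)

The centroid is the average of the vertices, so each weight is 1/3.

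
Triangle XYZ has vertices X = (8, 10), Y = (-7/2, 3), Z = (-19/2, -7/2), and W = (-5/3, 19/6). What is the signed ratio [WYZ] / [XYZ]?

[XYZ] = ½·(8·(3−(-7/2)) + (-7/2)·(-7/2−10) + (-19/2)·(10−3)) = ½·(52 + 189/4 − 133/2) = 131/8.
[WYZ] = ½·((-5/3)·(3−(-7/2)) + (-7/2)·(-7/2−(19/6)) + (-19/2)·(19/6−3)) = ½·(-65/6 + 70/3 − 19/12) = 131/24, so the ratio is (131/24)/(131/8) = 1/3.

1/3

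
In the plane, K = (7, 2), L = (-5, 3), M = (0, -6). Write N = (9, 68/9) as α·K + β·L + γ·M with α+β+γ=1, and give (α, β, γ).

(13/9, 2/9, -2/3)

Signed area of the reference triangle: [KLM] = ½·(7·(3−(-6)) + (-5)·(-6−2) + 0·(2−3)) = ½·(63 + 40 + 0) = 103/2.
[NLM] = ½·(9·(3−(-6)) + (-5)·(-6−(68/9)) + 0·(68/9−3)) = ½·(81 + 610/9 + 0) = 1339/18, so the K-coordinate is (1339/18)/(103/2) = 13/9.
[KNM] = ½·(7·(68/9−(-6)) + 9·(-6−2) + 0·(2−(68/9))) = ½·(854/9 − 72 + 0) = 103/9, so the L-coordinate is 2/9.
[KLN] = ½·(7·(3−(68/9)) + (-5)·(68/9−2) + 9·(2−3)) = ½·(-287/9 − 250/9 − 9) = -103/3, so the M-coordinate is -2/3.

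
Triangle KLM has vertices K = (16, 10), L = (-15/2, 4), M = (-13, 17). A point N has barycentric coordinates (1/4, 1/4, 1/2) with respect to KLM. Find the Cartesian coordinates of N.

N = (1/4)·K + (1/4)·L + (1/2)·M.
x-coordinate: (1/4)·16 + (1/4)·(-15/2) + (1/2)·(-13) = -35/8.
y-coordinate: (1/4)·10 + (1/4)·4 + (1/2)·17 = 12.

(-35/8, 12)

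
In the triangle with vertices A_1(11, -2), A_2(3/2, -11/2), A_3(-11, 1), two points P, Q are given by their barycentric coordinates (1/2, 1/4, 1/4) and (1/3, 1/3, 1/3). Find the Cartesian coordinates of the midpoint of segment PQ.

(29/16, -103/48)

Barycentric coordinates of the midpoint are the average: (5/12, 7/24, 7/24).
Converting: (5/12)·A_1 + (7/24)·A_2 + (7/24)·A_3 = (29/16, -103/48).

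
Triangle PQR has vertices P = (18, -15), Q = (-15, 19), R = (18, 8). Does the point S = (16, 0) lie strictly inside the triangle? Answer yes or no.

yes

Barycentric coordinates of S: (26/69, 2/33, 427/759).
The three coordinates are positive, positive, positive; a point is interior exactly when all three are positive.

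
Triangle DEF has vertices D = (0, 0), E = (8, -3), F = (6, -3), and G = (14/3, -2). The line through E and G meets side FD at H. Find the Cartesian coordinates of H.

Barycentric coordinates of G with respect to DEF: (1/3, 1/3, 1/3).
On side FD the E-coordinate is zero; dropping G's E-weight 1/3 and renormalizing the remaining 1/3 : 1/3 gives weights 1/2, 1/2 on F, D.
H = (1/2)·(6, -3) + (1/2)·(0, 0) = (3, -3/2).

(3, -3/2)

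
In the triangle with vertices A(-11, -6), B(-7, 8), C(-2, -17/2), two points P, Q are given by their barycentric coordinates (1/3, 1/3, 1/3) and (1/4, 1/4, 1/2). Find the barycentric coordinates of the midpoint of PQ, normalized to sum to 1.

(7/24, 7/24, 5/12)

Since both coordinate triples sum to 1, the midpoint's barycentrics are the componentwise average.
(1/3+1/4)/2 = 7/24; similarly 7/24 and 5/12.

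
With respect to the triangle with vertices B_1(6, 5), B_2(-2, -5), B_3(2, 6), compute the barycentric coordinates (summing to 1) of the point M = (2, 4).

Signed area of the reference triangle: [B_1B_2B_3] = ½·(6·(-5−6) + (-2)·(6−5) + 2·(5−(-5))) = ½·(-66 − 2 + 20) = -24.
[MB_2B_3] = ½·(2·(-5−6) + (-2)·(6−4) + 2·(4−(-5))) = ½·(-22 − 4 + 18) = -4, so the B_1-coordinate is (-4)/(-24) = 1/6.
[B_1MB_3] = ½·(6·(4−6) + 2·(6−5) + 2·(5−4)) = ½·(-12 + 2 + 2) = -4, so the B_2-coordinate is 1/6.
[B_1B_2M] = ½·(6·(-5−4) + (-2)·(4−5) + 2·(5−(-5))) = ½·(-54 + 2 + 20) = -16, so the B_3-coordinate is 2/3.

(1/6, 1/6, 2/3)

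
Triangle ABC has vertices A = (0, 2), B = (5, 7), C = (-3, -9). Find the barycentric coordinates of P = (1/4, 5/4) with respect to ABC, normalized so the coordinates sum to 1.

Signed area of the reference triangle: [ABC] = ½·(0·(7−(-9)) + 5·(-9−2) + (-3)·(2−7)) = ½·(0 − 55 + 15) = -20.
[PBC] = ½·((1/4)·(7−(-9)) + 5·(-9−(5/4)) + (-3)·(5/4−7)) = ½·(4 − 205/4 + 69/4) = -15, so the A-coordinate is (-15)/(-20) = 3/4.
[APC] = ½·(0·(5/4−(-9)) + (1/4)·(-9−2) + (-3)·(2−(5/4))) = ½·(0 − 11/4 − 9/4) = -5/2, so the B-coordinate is 1/8.
[ABP] = ½·(0·(7−(5/4)) + 5·(5/4−2) + (1/4)·(2−7)) = ½·(0 − 15/4 − 5/4) = -5/2, so the C-coordinate is 1/8.

(3/4, 1/8, 1/8)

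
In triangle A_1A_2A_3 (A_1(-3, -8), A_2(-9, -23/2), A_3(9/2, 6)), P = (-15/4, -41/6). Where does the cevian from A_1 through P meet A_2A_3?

Barycentric coordinates of P with respect to A_1A_2A_3: (1/2, 1/3, 1/6).
On side A_2A_3 the A_1-coordinate is zero; dropping P's A_1-weight 1/2 and renormalizing the remaining 1/3 : 1/6 gives weights 2/3, 1/3 on A_2, A_3.
Q = (2/3)·(-9, -23/2) + (1/3)·(9/2, 6) = (-9/2, -17/3).

(-9/2, -17/3)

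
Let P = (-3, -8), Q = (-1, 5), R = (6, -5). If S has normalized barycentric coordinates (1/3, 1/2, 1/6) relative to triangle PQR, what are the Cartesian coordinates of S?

S = (1/3)·P + (1/2)·Q + (1/6)·R.
x-coordinate: (1/3)·(-3) + (1/2)·(-1) + (1/6)·6 = -1/2.
y-coordinate: (1/3)·(-8) + (1/2)·5 + (1/6)·(-5) = -1.

(-1/2, -1)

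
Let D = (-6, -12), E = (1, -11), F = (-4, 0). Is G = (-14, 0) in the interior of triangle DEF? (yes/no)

Barycentric coordinates of G: (55/41, -60/41, 46/41).
The three coordinates are positive, negative, positive; a point is interior exactly when all three are positive.

no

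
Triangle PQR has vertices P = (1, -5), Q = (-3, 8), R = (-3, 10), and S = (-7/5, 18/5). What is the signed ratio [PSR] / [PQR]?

[PQR] = ½·(1·(8−10) + (-3)·(10−(-5)) + (-3)·(-5−8)) = ½·(-2 − 45 + 39) = -4.
[PSR] = ½·(1·(18/5−10) + (-7/5)·(10−(-5)) + (-3)·(-5−(18/5))) = ½·(-32/5 − 21 + 129/5) = -4/5, so the ratio is (-4/5)/(-4) = 1/5.

1/5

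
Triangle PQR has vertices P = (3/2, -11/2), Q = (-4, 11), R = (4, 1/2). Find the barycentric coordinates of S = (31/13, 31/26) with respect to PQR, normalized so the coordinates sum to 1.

(2/13, 2/13, 9/13)

Signed area of the reference triangle: [PQR] = ½·((3/2)·(11−(1/2)) + (-4)·(1/2−(-11/2)) + 4·(-11/2−11)) = ½·(63/4 − 24 − 66) = -297/8.
[SQR] = ½·((31/13)·(11−(1/2)) + (-4)·(1/2−(31/26)) + 4·(31/26−11)) = ½·(651/26 + 36/13 − 510/13) = -297/52, so the P-coordinate is (-297/52)/(-297/8) = 2/13.
[PSR] = ½·((3/2)·(31/26−(1/2)) + (31/13)·(1/2−(-11/2)) + 4·(-11/2−(31/26))) = ½·(27/26 + 186/13 − 348/13) = -297/52, so the Q-coordinate is 2/13.
[PQS] = ½·((3/2)·(11−(31/26)) + (-4)·(31/26−(-11/2)) + (31/13)·(-11/2−11)) = ½·(765/52 − 348/13 − 1023/26) = -2673/104, so the R-coordinate is 9/13.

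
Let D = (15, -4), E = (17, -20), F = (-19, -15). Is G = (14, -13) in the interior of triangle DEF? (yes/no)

yes

Barycentric coordinates of G: (237/566, 295/566, 17/283).
The three coordinates are positive, positive, positive; a point is interior exactly when all three are positive.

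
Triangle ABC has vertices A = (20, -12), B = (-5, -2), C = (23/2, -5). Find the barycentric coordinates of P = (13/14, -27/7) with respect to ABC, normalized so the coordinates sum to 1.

Signed area of the reference triangle: [ABC] = ½·(20·(-2−(-5)) + (-5)·(-5−(-12)) + (23/2)·(-12−(-2))) = ½·(60 − 35 − 115) = -45.
[PBC] = ½·((13/14)·(-2−(-5)) + (-5)·(-5−(-27/7)) + (23/2)·(-27/7−(-2))) = ½·(39/14 + 40/7 − 299/14) = -45/7, so the A-coordinate is (-45/7)/(-45) = 1/7.
[APC] = ½·(20·(-27/7−(-5)) + (13/14)·(-5−(-12)) + (23/2)·(-12−(-27/7))) = ½·(160/7 + 13/2 − 1311/14) = -225/7, so the B-coordinate is 5/7.
[ABP] = ½·(20·(-2−(-27/7)) + (-5)·(-27/7−(-12)) + (13/14)·(-12−(-2))) = ½·(260/7 − 285/7 − 65/7) = -45/7, so the C-coordinate is 1/7.
Check: 1/7 + 5/7 + 1/7 = 1.

(1/7, 5/7, 1/7)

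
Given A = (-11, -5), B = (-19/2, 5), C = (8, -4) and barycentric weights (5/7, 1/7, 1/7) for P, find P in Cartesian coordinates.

P = (5/7)·A + (1/7)·B + (1/7)·C.
x-coordinate: (5/7)·(-11) + (1/7)·(-19/2) + (1/7)·8 = -113/14.
y-coordinate: (5/7)·(-5) + (1/7)·5 + (1/7)·(-4) = -24/7.

(-113/14, -24/7)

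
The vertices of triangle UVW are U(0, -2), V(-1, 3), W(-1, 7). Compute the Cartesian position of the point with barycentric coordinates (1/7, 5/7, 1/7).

(-6/7, 20/7)

P = (1/7)·U + (5/7)·V + (1/7)·W.
x-coordinate: (1/7)·0 + (5/7)·(-1) + (1/7)·(-1) = -6/7.
y-coordinate: (1/7)·(-2) + (5/7)·3 + (1/7)·7 = 20/7.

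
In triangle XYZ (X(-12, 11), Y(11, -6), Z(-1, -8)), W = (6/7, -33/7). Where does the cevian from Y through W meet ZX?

Barycentric coordinates of W with respect to XYZ: (1/7, 2/7, 4/7).
On side ZX the Y-coordinate is zero; dropping W's Y-weight 2/7 and renormalizing the remaining 4/7 : 1/7 gives weights 4/5, 1/5 on Z, X.
V = (4/5)·(-1, -8) + (1/5)·(-12, 11) = (-16/5, -21/5).

(-16/5, -21/5)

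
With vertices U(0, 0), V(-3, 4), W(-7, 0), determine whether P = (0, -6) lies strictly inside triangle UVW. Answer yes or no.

no

Barycentric coordinates of P: (13/7, -3/2, 9/14).
The three coordinates are positive, negative, positive; a point is interior exactly when all three are positive.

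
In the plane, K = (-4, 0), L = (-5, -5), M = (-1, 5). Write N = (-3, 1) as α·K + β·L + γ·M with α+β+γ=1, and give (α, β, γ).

(2/5, 1/5, 2/5)

Signed area of the reference triangle: [KLM] = ½·((-4)·(-5−5) + (-5)·(5−0) + (-1)·(0−(-5))) = ½·(40 − 25 − 5) = 5.
[NLM] = ½·((-3)·(-5−5) + (-5)·(5−1) + (-1)·(1−(-5))) = ½·(30 − 20 − 6) = 2, so the K-coordinate is 2/5 = 2/5.
[KNM] = ½·((-4)·(1−5) + (-3)·(5−0) + (-1)·(0−1)) = ½·(16 − 15 + 1) = 1, so the L-coordinate is 1/5.
[KLN] = ½·((-4)·(-5−1) + (-5)·(1−0) + (-3)·(0−(-5))) = ½·(24 − 5 − 15) = 2, so the M-coordinate is 2/5.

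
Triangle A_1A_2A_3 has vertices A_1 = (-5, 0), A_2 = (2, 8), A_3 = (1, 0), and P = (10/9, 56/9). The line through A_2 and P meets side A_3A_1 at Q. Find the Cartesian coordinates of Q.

(-2, 0)

Barycentric coordinates of P with respect to A_1A_2A_3: (1/9, 7/9, 1/9).
On side A_3A_1 the A_2-coordinate is zero; dropping P's A_2-weight 7/9 and renormalizing the remaining 1/9 : 1/9 gives weights 1/2, 1/2 on A_3, A_1.
Q = (1/2)·(1, 0) + (1/2)·(-5, 0) = (-2, 0).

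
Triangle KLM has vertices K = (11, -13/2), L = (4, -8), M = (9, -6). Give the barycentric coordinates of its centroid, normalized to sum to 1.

(1/3, 1/3, 1/3)

The centroid is the average of the vertices, so each weight is 1/3.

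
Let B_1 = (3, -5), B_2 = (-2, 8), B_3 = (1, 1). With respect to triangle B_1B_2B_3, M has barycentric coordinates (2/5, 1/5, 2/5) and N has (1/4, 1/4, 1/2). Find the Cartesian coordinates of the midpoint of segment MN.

(39/40, 5/8)

Barycentric coordinates of the midpoint are the average: (13/40, 9/40, 9/20).
Converting: (13/40)·B_1 + (9/40)·B_2 + (9/20)·B_3 = (39/40, 5/8).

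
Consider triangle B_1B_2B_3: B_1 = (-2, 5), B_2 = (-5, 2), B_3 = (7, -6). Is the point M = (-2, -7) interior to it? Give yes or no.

Barycentric coordinates of M: (-7/5, 9/5, 3/5).
The three coordinates are negative, positive, positive; a point is interior exactly when all three are positive.

no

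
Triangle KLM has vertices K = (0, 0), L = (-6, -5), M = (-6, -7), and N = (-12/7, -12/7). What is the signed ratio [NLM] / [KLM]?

5/7

[KLM] = ½·(0·(-5−(-7)) + (-6)·(-7−0) + (-6)·(0−(-5))) = ½·(0 + 42 − 30) = 6.
[NLM] = ½·((-12/7)·(-5−(-7)) + (-6)·(-7−(-12/7)) + (-6)·(-12/7−(-5))) = ½·(-24/7 + 222/7 − 138/7) = 30/7, so the ratio is (30/7)/6 = 5/7.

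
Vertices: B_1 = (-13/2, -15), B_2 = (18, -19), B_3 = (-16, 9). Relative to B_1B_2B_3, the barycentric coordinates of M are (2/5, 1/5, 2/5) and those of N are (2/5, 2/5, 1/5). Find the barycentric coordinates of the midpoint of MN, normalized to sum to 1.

Since both coordinate triples sum to 1, the midpoint's barycentrics are the componentwise average.
(2/5+2/5)/2 = 2/5; similarly 3/10 and 3/10.

(2/5, 3/10, 3/10)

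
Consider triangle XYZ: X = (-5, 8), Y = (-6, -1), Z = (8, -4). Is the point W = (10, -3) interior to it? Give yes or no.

Barycentric coordinates of W: (20/129, -37/129, 146/129).
The three coordinates are positive, negative, positive; a point is interior exactly when all three are positive.

no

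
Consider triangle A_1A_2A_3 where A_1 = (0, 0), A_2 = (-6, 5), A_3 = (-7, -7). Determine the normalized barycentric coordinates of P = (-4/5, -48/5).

(1, -4/5, 4/5)

Signed area of the reference triangle: [A_1A_2A_3] = ½·(0·(5−(-7)) + (-6)·(-7−0) + (-7)·(0−5)) = ½·(0 + 42 + 35) = 77/2.
[PA_2A_3] = ½·((-4/5)·(5−(-7)) + (-6)·(-7−(-48/5)) + (-7)·(-48/5−5)) = ½·(-48/5 − 78/5 + 511/5) = 77/2, so the A_1-coordinate is (77/2)/(77/2) = 1.
[A_1PA_3] = ½·(0·(-48/5−(-7)) + (-4/5)·(-7−0) + (-7)·(0−(-48/5))) = ½·(0 + 28/5 − 336/5) = -154/5, so the A_2-coordinate is -4/5.
[A_1A_2P] = ½·(0·(5−(-48/5)) + (-6)·(-48/5−0) + (-4/5)·(0−5)) = ½·(0 + 288/5 + 4) = 154/5, so the A_3-coordinate is 4/5.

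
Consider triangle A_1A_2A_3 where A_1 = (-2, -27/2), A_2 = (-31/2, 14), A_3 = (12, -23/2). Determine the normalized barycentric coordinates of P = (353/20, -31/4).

Signed area of the reference triangle: [A_1A_2A_3] = ½·((-2)·(14−(-23/2)) + (-31/2)·(-23/2−(-27/2)) + 12·(-27/2−14)) = ½·(-51 − 31 − 330) = -206.
[PA_2A_3] = ½·((353/20)·(14−(-23/2)) + (-31/2)·(-23/2−(-31/4)) + 12·(-31/4−14)) = ½·(18003/40 + 465/8 − 261) = 618/5, so the A_1-coordinate is (618/5)/(-206) = -3/5.
[A_1PA_3] = ½·((-2)·(-31/4−(-23/2)) + (353/20)·(-23/2−(-27/2)) + 12·(-27/2−(-31/4))) = ½·(-15/2 + 353/10 − 69) = -103/5, so the A_2-coordinate is 1/10.
[A_1A_2P] = ½·((-2)·(14−(-31/4)) + (-31/2)·(-31/4−(-27/2)) + (353/20)·(-27/2−14)) = ½·(-87/2 − 713/8 − 3883/8) = -309, so the A_3-coordinate is 3/2.
Check: -3/5 + 1/10 + 3/2 = 1.

(-3/5, 1/10, 3/2)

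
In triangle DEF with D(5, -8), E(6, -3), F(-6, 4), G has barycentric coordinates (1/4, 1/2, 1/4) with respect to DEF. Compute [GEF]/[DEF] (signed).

The signed ratio [GEF]/[DEF] equals the barycentric coordinate of G at vertex D, which is 1/4.

1/4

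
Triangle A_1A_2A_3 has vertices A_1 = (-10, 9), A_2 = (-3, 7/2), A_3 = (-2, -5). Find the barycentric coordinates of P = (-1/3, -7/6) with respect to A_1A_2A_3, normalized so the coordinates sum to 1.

Signed area of the reference triangle: [A_1A_2A_3] = ½·((-10)·(7/2−(-5)) + (-3)·(-5−9) + (-2)·(9−(7/2))) = ½·(-85 + 42 − 11) = -27.
[PA_2A_3] = ½·((-1/3)·(7/2−(-5)) + (-3)·(-5−(-7/6)) + (-2)·(-7/6−(7/2))) = ½·(-17/6 + 23/2 + 28/3) = 9, so the A_1-coordinate is 9/(-27) = -1/3.
[A_1PA_3] = ½·((-10)·(-7/6−(-5)) + (-1/3)·(-5−9) + (-2)·(9−(-7/6))) = ½·(-115/3 + 14/3 − 61/3) = -27, so the A_2-coordinate is 1.
[A_1A_2P] = ½·((-10)·(7/2−(-7/6)) + (-3)·(-7/6−9) + (-1/3)·(9−(7/2))) = ½·(-140/3 + 61/2 − 11/6) = -9, so the A_3-coordinate is 1/3.

(-1/3, 1, 1/3)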